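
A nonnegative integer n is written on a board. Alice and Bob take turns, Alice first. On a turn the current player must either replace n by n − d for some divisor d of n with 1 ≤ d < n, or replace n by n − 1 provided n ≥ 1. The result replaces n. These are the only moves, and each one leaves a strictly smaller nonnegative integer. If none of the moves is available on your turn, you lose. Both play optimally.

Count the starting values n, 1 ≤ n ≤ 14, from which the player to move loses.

Label each position W (a win for the player to move) or L (a loss). A position with no legal move is L; any other position is W exactly when some move reaches an L, and L when every move reaches a W.
n=0: no move → L
n=1: reaches L-position 0 → W
n=2: only reaches 1(W), which is W → L
n=3: reaches L-position 2 → W
n=4: reaches L-position 2 → W
n=5: only reaches 4(W), which is W → L
n=6: reaches L-position 5 → W
n=7: only reaches 6(W), which is W → L
n=8: reaches L-position 7 → W
n=9: only reaches 6(W), 8(W), all W → L
n=10: reaches L-position 5 → W
n=11: only reaches 10(W), which is W → L
n=12: reaches L-position 9 → W
n=13: only reaches 12(W), which is W → L
n=14: reaches L-position 7 → W
L entries with 1 ≤ n ≤ 14 (n=0 is outside the asked range and is not counted): n = 2, 5, 7, 9, 11, 13; that makes 6.

6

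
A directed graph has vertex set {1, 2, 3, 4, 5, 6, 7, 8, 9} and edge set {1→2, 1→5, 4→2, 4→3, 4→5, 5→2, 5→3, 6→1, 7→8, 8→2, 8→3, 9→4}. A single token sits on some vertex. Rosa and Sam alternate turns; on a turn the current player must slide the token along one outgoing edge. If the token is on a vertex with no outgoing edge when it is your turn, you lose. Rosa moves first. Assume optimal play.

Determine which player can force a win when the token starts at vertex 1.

Rosa wins.

Work bottom-up. With no move the player to move loses. Otherwise the position is W if at least one move leads to an L position for the opponent, and L if every move leads to a W.
Every edge goes from a vertex to one that appears earlier in the order 3, 2, 5, 4, 1, 6, 8, 9, 7, so processing vertices in that order labels each vertex after all of its successors.
3: no outgoing edge → L
2: no outgoing edge → L
5: W (go to 2, an L position)
4: W (go to 2, an L position)
1: W (go to 2, an L position)
6: L (sole option 1(W) is W)
8: W (go to 2, an L position)
9: L (sole option 4(W) is W)
7: L (sole option 8(W) is W)
From 1 Rosa can move to 2, reaching an L position.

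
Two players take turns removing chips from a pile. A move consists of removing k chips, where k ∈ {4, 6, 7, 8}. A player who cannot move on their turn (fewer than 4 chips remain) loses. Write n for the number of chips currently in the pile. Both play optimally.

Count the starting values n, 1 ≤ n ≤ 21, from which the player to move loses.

Positions with no move are L. A position that does have a move is losing for the player to move precisely when every available move leads to a winning position for the opponent. Fill in the labels:
n=0: no move → L
n=1: no move → L
n=2: no move → L
n=3: no move → L
n=4: W (go to 0, an L position)
n=5: W (go to 1, an L position)
n=6: W (go to 2, an L position)
n=7: W (go to 3, an L position)
n=8: W (go to 2, an L position)
n=9: W (go to 3, an L position)
n=10: W (go to 3, an L position)
n=11: W (go to 3, an L position)
n=12: L (options 8(W), 6(W), 5(W), 4(W) are all W)
n=13: L (options 9(W), 7(W), 6(W), 5(W) are all W)
n=14: L (options 10(W), 8(W), 7(W), 6(W) are all W)
n=15: L (options 11(W), 9(W), 8(W), 7(W) are all W)
n=16: W (go to 12, an L position)
n=17: W (go to 13, an L position)
n=18: W (go to 14, an L position)
n=19: W (go to 15, an L position)
n=20: W (go to 14, an L position)
n=21: W (go to 15, an L position)
L entries with 1 ≤ n ≤ 21 (n=0 is outside the asked range and is not counted): n = 1, 2, 3, 12, 13, 14, 15; that makes 7.

7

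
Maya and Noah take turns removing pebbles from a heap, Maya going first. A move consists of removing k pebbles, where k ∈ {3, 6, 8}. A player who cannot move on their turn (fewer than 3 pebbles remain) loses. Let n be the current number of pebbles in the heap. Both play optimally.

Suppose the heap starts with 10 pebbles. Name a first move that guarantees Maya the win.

Positions with no move are L. A position that does have a move is losing for the player to move precisely when every available move leads to a winning position for the opponent. Fill in the labels:
n=0: no move → L
n=1: no move → L
n=2: no move → L
n=3: reaches L-position 0 → W
n=4: reaches L-position 1 → W
n=5: reaches L-position 2 → W
n=6: reaches L-position 0 → W
n=7: reaches L-position 1 → W
n=8: reaches L-position 2 → W
n=9: reaches L-position 1 → W
n=10: reaches L-position 2 → W
From 10, the L positions reachable in one move are: 2.

Remove 8, leaving 2.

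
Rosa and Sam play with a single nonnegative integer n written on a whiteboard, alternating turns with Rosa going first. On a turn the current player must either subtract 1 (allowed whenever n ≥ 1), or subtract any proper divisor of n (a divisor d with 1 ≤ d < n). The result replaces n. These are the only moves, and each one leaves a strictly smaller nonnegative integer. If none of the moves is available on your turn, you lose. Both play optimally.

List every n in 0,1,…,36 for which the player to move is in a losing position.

Label each position W (a win for the player to move) or L (a loss). A position with no legal move is L; any other position is W exactly when some move reaches an L, and L when every move reaches a W.
n=0: no move → L
n=1: reaches L-position 0 → W
n=2: only reaches 1(W), which is W → L
n=3: reaches L-position 2 → W
n=4: reaches L-position 2 → W
n=5: only reaches 4(W), which is W → L
n=6: reaches L-position 5 → W
n=7: only reaches 6(W), which is W → L
n=8: reaches L-position 7 → W
n=9: only reaches 6(W), 8(W), all W → L
n=10: reaches L-position 5 → W
n=11: only reaches 10(W), which is W → L
n=12: reaches L-position 9 → W
n=13: only reaches 12(W), which is W → L
n=14: reaches L-position 7 → W
n=15: only reaches 10(W), 12(W), 14(W), all W → L
n=16: reaches L-position 15 → W
n=17: only reaches 16(W), which is W → L
n=18: reaches L-position 9 → W
n=19: only reaches 18(W), which is W → L
n=20: reaches L-position 15 → W
n=21: only reaches 14(W), 18(W), 20(W), all W → L
n=22: reaches L-position 11 → W
n=23: only reaches 22(W), which is W → L
n=24: reaches L-position 21 → W
n=25: only reaches 20(W), 24(W), all W → L
n=26: reaches L-position 13 → W
n=27: only reaches 18(W), 24(W), 26(W), all W → L
n=28: reaches L-position 21 → W
n=29: only reaches 28(W), which is W → L
n=30: reaches L-position 15 → W
n=31: only reaches 30(W), which is W → L
n=32: reaches L-position 31 → W
n=33: only reaches 22(W), 30(W), 32(W), all W → L
n=34: reaches L-position 17 → W
n=35: only reaches 28(W), 30(W), 34(W), all W → L
n=36: reaches L-position 27 → W
Reading off the rows marked L gives the requested list; there are 18 such values of n.

0, 2, 5, 7, 9, 11, 13, 15, 17, 19, 21, 23, 25, 27, 29, 31, 33, 35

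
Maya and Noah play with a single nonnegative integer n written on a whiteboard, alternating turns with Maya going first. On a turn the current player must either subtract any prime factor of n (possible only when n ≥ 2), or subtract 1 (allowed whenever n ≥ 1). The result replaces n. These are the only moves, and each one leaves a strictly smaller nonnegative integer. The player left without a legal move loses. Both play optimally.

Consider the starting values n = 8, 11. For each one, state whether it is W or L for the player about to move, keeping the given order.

Use the standard recursion: the mover loses at a terminal position; elsewhere, the mover wins exactly when some move hands the opponent an L position.
n=0: no move → L
n=1: can move to 0, which is L ⇒ W
n=2: can move to 0, which is L ⇒ W
n=3: can move to 0, which is L ⇒ W
n=4: moves to 2(W), 3(W); every one is W ⇒ L
n=5: can move to 0, which is L ⇒ W
n=6: can move to 4, which is L ⇒ W
n=7: can move to 0, which is L ⇒ W
n=8: moves to 6(W), 7(W); every one is W ⇒ L
n=9: can move to 8, which is L ⇒ W
n=10: can move to 8, which is L ⇒ W
n=11: can move to 0, which is L ⇒ W

8: L, 11: W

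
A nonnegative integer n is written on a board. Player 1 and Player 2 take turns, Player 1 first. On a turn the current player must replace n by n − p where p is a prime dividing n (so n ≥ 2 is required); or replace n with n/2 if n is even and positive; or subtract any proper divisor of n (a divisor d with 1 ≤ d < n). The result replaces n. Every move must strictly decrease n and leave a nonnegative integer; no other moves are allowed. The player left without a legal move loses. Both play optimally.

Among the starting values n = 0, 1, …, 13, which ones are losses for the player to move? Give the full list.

Positions with no move are L. A position that does have a move is losing for the player to move precisely when every available move leads to a winning position for the opponent. Fill in the labels:
n=0: no move → L
n=1: no move → L
n=2: →0(L), so W
n=3: →0(L), so W
n=4: →2(W), 3(W) — all W, so L
n=5: →0(L), so W
n=6: →4(L), so W
n=7: →0(L), so W
n=8: →4(L), so W
n=9: →6(W), 8(W) — all W, so L
n=10: →9(L), so W
n=11: →0(L), so W
n=12: →9(L), so W
n=13: →0(L), so W
The losing starting values of n are exactly the entries labelled L in this table (4 of them).

0, 1, 4, 9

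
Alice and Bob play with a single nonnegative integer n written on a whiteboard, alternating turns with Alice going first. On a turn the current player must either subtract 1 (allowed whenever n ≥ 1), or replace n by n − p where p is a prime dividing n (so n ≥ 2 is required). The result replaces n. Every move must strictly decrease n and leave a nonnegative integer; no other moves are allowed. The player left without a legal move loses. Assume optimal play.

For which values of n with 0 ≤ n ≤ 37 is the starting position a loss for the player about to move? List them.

0, 4, 8, 12, 16, 20, 24, 28, 32, 36

Label each position W (a win for the player to move) or L (a loss). A position with no legal move is L; any other position is W exactly when some move reaches an L, and L when every move reaches a W.
n=0: no move → L
n=1: →0(L), so W
n=2: →0(L), so W
n=3: →0(L), so W
n=4: →2(W), 3(W) — all W, so L
n=5: →0(L), so W
n=6: →4(L), so W
n=7: →0(L), so W
n=8: →6(W), 7(W) — all W, so L
n=9: →8(L), so W
n=10: →8(L), so W
n=11: →0(L), so W
n=12: →9(W), 10(W), 11(W) — all W, so L
n=13: →0(L), so W
n=14: →12(L), so W
n=15: →12(L), so W
n=16: →14(W), 15(W) — all W, so L
n=17: →0(L), so W
n=18: →16(L), so W
n=19: →0(L), so W
n=20: →15(W), 18(W), 19(W) — all W, so L
n=21: →20(L), so W
n=22: →20(L), so W
n=23: →0(L), so W
n=24: →21(W), 22(W), 23(W) — all W, so L
n=25: →20(L), so W
n=26: →24(L), so W
n=27: →24(L), so W
n=28: →21(W), 26(W), 27(W) — all W, so L
n=29: →0(L), so W
n=30: →28(L), so W
n=31: →0(L), so W
n=32: →30(W), 31(W) — all W, so L
n=33: →32(L), so W
n=34: →32(L), so W
n=35: →28(L), so W
n=36: →33(W), 34(W), 35(W) — all W, so L
n=37: →0(L), so W
Reading off the rows marked L gives the requested list; there are 10 such values of n.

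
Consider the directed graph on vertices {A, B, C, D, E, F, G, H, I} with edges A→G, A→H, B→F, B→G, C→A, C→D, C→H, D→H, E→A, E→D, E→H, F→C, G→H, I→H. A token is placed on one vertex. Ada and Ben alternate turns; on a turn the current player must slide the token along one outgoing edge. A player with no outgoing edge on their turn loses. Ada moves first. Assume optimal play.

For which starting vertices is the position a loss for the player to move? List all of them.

F, H

Use the standard recursion: the mover loses at a terminal position; elsewhere, the mover wins exactly when some move hands the opponent an L position.
Every edge goes from a vertex to one that appears earlier in the order H, D, G, A, E, C, F, I, B, so processing vertices in that order labels each vertex after all of its successors.
H: no outgoing edge → L
D: reaches L-position H → W
G: reaches L-position H → W
A: reaches L-position H → W
E: reaches L-position H → W
C: reaches L-position H → W
F: only reaches C(W), which is W → L
I: reaches L-position H → W
B: reaches L-position F → W
Reading off the rows marked L gives the requested list; there are 2 such vertices.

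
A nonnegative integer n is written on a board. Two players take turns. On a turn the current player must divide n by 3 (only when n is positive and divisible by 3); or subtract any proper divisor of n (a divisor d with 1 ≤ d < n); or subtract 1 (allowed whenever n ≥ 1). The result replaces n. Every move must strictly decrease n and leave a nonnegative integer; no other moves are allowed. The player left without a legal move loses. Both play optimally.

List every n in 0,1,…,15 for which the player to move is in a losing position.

0, 2, 5, 7, 9, 11, 13

Label each position W (a win for the player to move) or L (a loss). A position with no legal move is L; any other position is W exactly when some move reaches an L, and L when every move reaches a W.
n=0: no move → L
n=1: →0(L), so W
n=2: →1(W) only, which is W, so L
n=3: →2(L), so W
n=4: →2(L), so W
n=5: →4(W) only, which is W, so L
n=6: →2(L), so W
n=7: →6(W) only, which is W, so L
n=8: →7(L), so W
n=9: →3(W), 6(W), 8(W) — all W, so L
n=10: →5(L), so W
n=11: →10(W) only, which is W, so L
n=12: →9(L), so W
n=13: →12(W) only, which is W, so L
n=14: →7(L), so W
n=15: →5(L), so W
The losing starting values of n are exactly the entries labelled L in this table (7 of them).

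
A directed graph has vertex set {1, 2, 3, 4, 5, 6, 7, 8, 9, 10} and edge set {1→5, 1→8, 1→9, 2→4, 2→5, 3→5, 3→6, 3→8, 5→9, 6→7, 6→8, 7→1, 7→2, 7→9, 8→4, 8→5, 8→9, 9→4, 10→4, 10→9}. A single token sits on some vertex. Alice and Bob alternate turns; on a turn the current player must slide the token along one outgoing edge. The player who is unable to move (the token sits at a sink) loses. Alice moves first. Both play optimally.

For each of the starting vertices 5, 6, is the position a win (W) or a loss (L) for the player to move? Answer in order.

5: L, 6: W

Label each position W (a win for the player to move) or L (a loss). A position with no legal move is L; any other position is W exactly when some move reaches an L, and L when every move reaches a W.
Every edge goes from a vertex to one that appears earlier in the order 4, 9, 5, 8, 1, 10, 2, 7, 6, 3, so processing vertices in that order labels each vertex after all of its successors.
4: no outgoing edge → L
9: →4(L), so W
5: →9(W) only, which is W, so L
8: →5(L), so W
1: →5(L), so W
10: →4(L), so W
2: →5(L), so W
7: →2(W), 1(W), 9(W) — all W, so L
6: →7(L), so W
3: →5(L), so W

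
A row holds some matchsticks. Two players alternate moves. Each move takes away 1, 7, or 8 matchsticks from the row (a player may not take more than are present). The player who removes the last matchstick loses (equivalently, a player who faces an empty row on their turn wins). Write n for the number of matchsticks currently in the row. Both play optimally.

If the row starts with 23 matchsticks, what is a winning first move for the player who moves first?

Work bottom-up. With no move the player to move wins. Otherwise the position is W if at least one move leads to an L position for the opponent, and L if every move leads to a W.
n=0: no move; the opponent has just taken the last matchstick and therefore loses → W
n=1: only reaches 0(W), which is W → L
n=2: reaches L-position 1 → W
n=3: only reaches 2(W), which is W → L
n=4: reaches L-position 3 → W
n=5: only reaches 4(W), which is W → L
n=6: reaches L-position 5 → W
n=7: only reaches 6(W), 0(W), all W → L
n=8: reaches L-position 7 → W
n=9: reaches L-position 1 → W
n=10: reaches L-position 3 → W
n=11: reaches L-position 3 → W
n=12: reaches L-position 5 → W
n=13: reaches L-position 5 → W
n=14: reaches L-position 7 → W
n=15: reaches L-position 7 → W
n=16: only reaches 15(W), 9(W), 8(W), all W → L
n=17: reaches L-position 16 → W
n=18: only reaches 17(W), 11(W), 10(W), all W → L
n=19: reaches L-position 18 → W
n=20: only reaches 19(W), 13(W), 12(W), all W → L
n=21: reaches L-position 20 → W
n=22: only reaches 21(W), 15(W), 14(W), all W → L
n=23: reaches L-position 22 → W
From 23, the L positions reachable in one move are: 22, 16. Any move reaching one of these is winning.

Remove 1, leaving 22.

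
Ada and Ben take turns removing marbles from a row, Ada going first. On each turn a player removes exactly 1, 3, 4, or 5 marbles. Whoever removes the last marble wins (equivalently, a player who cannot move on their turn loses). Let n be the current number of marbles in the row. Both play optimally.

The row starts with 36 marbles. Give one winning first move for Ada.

Remove 4, leaving 32.

Use the standard recursion: the mover loses at a terminal position; elsewhere, the mover wins exactly when some move hands the opponent an L position.
n=0: no move → L
n=1: →0(L), so W
n=2: →1(W) only, which is W, so L
n=3: →2(L), so W
n=4: →0(L), so W
n=5: →2(L), so W
n=6: →2(L), so W
n=7: →2(L), so W
n=8: →7(W), 5(W), 4(W), 3(W) — all W, so L
n=9: →8(L), so W
n=10: →9(W), 7(W), 6(W), 5(W) — all W, so L
n=11: →10(L), so W
n=12: →8(L), so W
n=13: →10(L), so W
n=14: →10(L), so W
n=15: →10(L), so W
n=16: →15(W), 13(W), 12(W), 11(W) — all W, so L
n=17: →16(L), so W
n=18: →17(W), 15(W), 14(W), 13(W) — all W, so L
n=19: →18(L), so W
n=20: →16(L), so W
n=21: →18(L), so W
n=22: →18(L), so W
n=23: →18(L), so W
n=24: →23(W), 21(W), 20(W), 19(W) — all W, so L
n=25: →24(L), so W
n=26: →25(W), 23(W), 22(W), 21(W) — all W, so L
n=27: →26(L), so W
n=28: →24(L), so W
n=29: →26(L), so W
n=30: →26(L), so W
n=31: →26(L), so W
n=32: →31(W), 29(W), 28(W), 27(W) — all W, so L
n=33: →32(L), so W
n=34: →33(W), 31(W), 30(W), 29(W) — all W, so L
n=35: →34(L), so W
n=36: →32(L), so W
From 36, the L positions reachable in one move are: 32.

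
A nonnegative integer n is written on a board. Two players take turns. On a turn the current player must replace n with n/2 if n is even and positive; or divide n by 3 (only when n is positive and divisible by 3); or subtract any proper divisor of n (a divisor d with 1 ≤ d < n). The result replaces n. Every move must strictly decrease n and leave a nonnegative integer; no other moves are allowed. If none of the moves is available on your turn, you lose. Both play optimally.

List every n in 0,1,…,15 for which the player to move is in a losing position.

0, 1, 4, 7, 9, 11, 13, 15

Build the W/L table. Terminal = L. A non-terminal position is W if it has a move to some L; otherwise it is L.
n=0: no move → L
n=1: no move → L
n=2: →1(L), so W
n=3: →1(L), so W
n=4: →2(W), 3(W) — all W, so L
n=5: →4(L), so W
n=6: →4(L), so W
n=7: →6(W) only, which is W, so L
n=8: →4(L), so W
n=9: →3(W), 6(W), 8(W) — all W, so L
n=10: →9(L), so W
n=11: →10(W) only, which is W, so L
n=12: →4(L), so W
n=13: →12(W) only, which is W, so L
n=14: →7(L), so W
n=15: →5(W), 10(W), 12(W), 14(W) — all W, so L
The losing starting values of n are exactly the entries labelled L in this table (8 of them).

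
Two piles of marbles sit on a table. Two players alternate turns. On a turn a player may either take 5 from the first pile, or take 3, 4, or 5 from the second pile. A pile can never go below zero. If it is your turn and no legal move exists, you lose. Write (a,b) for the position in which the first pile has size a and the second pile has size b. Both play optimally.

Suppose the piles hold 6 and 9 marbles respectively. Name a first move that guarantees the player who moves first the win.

Use the standard recursion: the mover loses at a terminal position; elsewhere, the mover wins exactly when some move hands the opponent an L position.
No move ever increases a pile, so every position that can arise here has a ≤ 6 and b ≤ 9; it is enough to label the cells with 0 ≤ a ≤ 6 and 0 ≤ b ≤ 9.
Every move lowers a or b (never raises either), so fill the grid row by row in increasing a, and left to right within a row: each cell's successors are then already labelled.
      b=0  b=1  b=2  b=3  b=4  b=5  b=6  b=7  b=8  b=9
a=0:    L    L    L    W    W    W    W    W    L    L
a=1:    L    L    L    W    W    W    W    W    L    L
a=2:    L    L    L    W    W    W    W    W    L    L
a=3:    L    L    L    W    W    W    W    W    L    L
a=4:    L    L    L    W    W    W    W    W    L    L
a=5:    W    W    W    L    L    L    W    W    W    W
a=6:    W    W    W    L    L    L    W    W    W    W
Cells with no legal move (terminal, hence L): (0,0), (0,1), (0,2), (1,0), (1,1), (1,2), (2,0), (2,1), (2,2), (3,0), (3,1), (3,2), (4,0), (4,1), (4,2).
The remaining L cells, each justified by listing all of its moves:
(0,8): L (options (0,5)(W), (0,4)(W), (0,3)(W) are all W)
(0,9): L (options (0,6)(W), (0,5)(W), (0,4)(W) are all W)
(1,8): L (options (1,5)(W), (1,4)(W), (1,3)(W) are all W)
(1,9): L (options (1,6)(W), (1,5)(W), (1,4)(W) are all W)
(2,8): L (options (2,5)(W), (2,4)(W), (2,3)(W) are all W)
(2,9): L (options (2,6)(W), (2,5)(W), (2,4)(W) are all W)
(3,8): L (options (3,5)(W), (3,4)(W), (3,3)(W) are all W)
(3,9): L (options (3,6)(W), (3,5)(W), (3,4)(W) are all W)
(4,8): L (options (4,5)(W), (4,4)(W), (4,3)(W) are all W)
(4,9): L (options (4,6)(W), (4,5)(W), (4,4)(W) are all W)
(5,3): L (options (0,3)(W), (5,0)(W) are all W)
(5,4): L (options (0,4)(W), (5,1)(W), (5,0)(W) are all W)
(5,5): L (options (0,5)(W), (5,2)(W), (5,1)(W), (5,0)(W) are all W)
(6,3): L (options (1,3)(W), (6,0)(W) are all W)
(6,4): L (options (1,4)(W), (6,1)(W), (6,0)(W) are all W)
(6,5): L (options (1,5)(W), (6,2)(W), (6,1)(W), (6,0)(W) are all W)
Every other cell has at least one move into one of the L cells above, so it is W.
From (6,9), the L positions reachable in one move are: (1,9), (6,5), (6,4). Any move reaching one of these is winning.

Move to (1,9).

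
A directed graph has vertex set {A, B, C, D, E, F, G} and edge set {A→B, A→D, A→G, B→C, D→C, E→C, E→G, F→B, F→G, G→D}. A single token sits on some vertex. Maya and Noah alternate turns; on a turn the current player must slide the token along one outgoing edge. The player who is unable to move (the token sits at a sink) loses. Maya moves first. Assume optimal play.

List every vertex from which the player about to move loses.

Label each position W (a win for the player to move) or L (a loss). A position with no legal move is L; any other position is W exactly when some move reaches an L, and L when every move reaches a W.
Every edge goes from a vertex to one that appears earlier in the order C, D, B, G, F, E, A, so processing vertices in that order labels each vertex after all of its successors.
C: no outgoing edge → L
D: W (go to C, an L position)
B: W (go to C, an L position)
G: L (sole option D(W) is W)
F: W (go to G, an L position)
E: W (go to G, an L position)
A: W (go to G, an L position)
The losing starting vertices are exactly the entries labelled L in this table (2 of them).

C, G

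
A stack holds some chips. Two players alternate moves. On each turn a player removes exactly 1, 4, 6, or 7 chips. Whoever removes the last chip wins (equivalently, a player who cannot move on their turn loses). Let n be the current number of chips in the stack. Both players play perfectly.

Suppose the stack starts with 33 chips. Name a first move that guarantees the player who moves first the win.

Work bottom-up. With no move the player to move loses. Otherwise the position is W if at least one move leads to an L position for the opponent, and L if every move leads to a W.
n=0: no move → L
n=1: →0(L), so W
n=2: →1(W) only, which is W, so L
n=3: →2(L), so W
n=4: →0(L), so W
n=5: →4(W), 1(W) — all W, so L
n=6: →5(L), so W
n=7: →0(L), so W
n=8: →2(L), so W
n=9: →5(L), so W
n=10: →9(W), 6(W), 4(W), 3(W) — all W, so L
n=11: →10(L), so W
n=12: →5(L), so W
n=13: →12(W), 9(W), 7(W), 6(W) — all W, so L
n=14: →13(L), so W
n=15: →14(W), 11(W), 9(W), 8(W) — all W, so L
n=16: →15(L), so W
n=17: →13(L), so W
n=18: →17(W), 14(W), 12(W), 11(W) — all W, so L
n=19: →18(L), so W
n=20: →13(L), so W
n=21: →15(L), so W
n=22: →18(L), so W
n=23: →22(W), 19(W), 17(W), 16(W) — all W, so L
n=24: →23(L), so W
n=25: →18(L), so W
n=26: →25(W), 22(W), 20(W), 19(W) — all W, so L
n=27: →26(L), so W
n=28: →27(W), 24(W), 22(W), 21(W) — all W, so L
n=29: →28(L), so W
n=30: →26(L), so W
n=31: →30(W), 27(W), 25(W), 24(W) — all W, so L
n=32: →31(L), so W
n=33: →26(L), so W
From 33, the L positions reachable in one move are: 26.

Remove 7, leaving 26.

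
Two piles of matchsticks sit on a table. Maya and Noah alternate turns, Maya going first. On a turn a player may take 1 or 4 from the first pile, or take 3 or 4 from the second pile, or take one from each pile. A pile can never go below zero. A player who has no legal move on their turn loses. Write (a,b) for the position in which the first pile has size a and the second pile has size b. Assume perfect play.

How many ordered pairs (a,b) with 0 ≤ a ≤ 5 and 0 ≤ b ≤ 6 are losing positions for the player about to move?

Positions with no move are L. A position that does have a move is losing for the player to move precisely when every available move leads to a winning position for the opponent. Fill in the labels:
Every move lowers a or b (never raises either), so fill the grid row by row in increasing a, and left to right within a row: each cell's successors are then already labelled.
      b=0  b=1  b=2  b=3  b=4  b=5  b=6
a=0:    L    L    L    W    W    W    W
a=1:    W    W    W    W    L    L    L
a=2:    L    L    L    W    W    W    W
a=3:    W    W    W    W    L    L    L
a=4:    W    W    W    L    W    W    W
a=5:    L    L    L    W    W    W    W
Cells with no legal move (terminal, hence L): (0,0), (0,1), (0,2).
The remaining L cells, each justified by listing all of its moves:
(1,4): L (options (0,4)(W), (1,1)(W), (1,0)(W), (0,3)(W) are all W)
(1,5): L (options (0,5)(W), (1,2)(W), (1,1)(W), (0,4)(W) are all W)
(1,6): L (options (0,6)(W), (1,3)(W), (1,2)(W), (0,5)(W) are all W)
(2,0): L (sole option (1,0)(W) is W)
(2,1): L (options (1,1)(W), (1,0)(W) are all W)
(2,2): L (options (1,2)(W), (1,1)(W) are all W)
(3,4): L (options (2,4)(W), (3,1)(W), (3,0)(W), (2,3)(W) are all W)
(3,5): L (options (2,5)(W), (3,2)(W), (3,1)(W), (2,4)(W) are all W)
(3,6): L (options (2,6)(W), (3,3)(W), (3,2)(W), (2,5)(W) are all W)
(4,3): L (options (3,3)(W), (0,3)(W), (4,0)(W), (3,2)(W) are all W)
(5,0): L (options (4,0)(W), (1,0)(W) are all W)
(5,1): L (options (4,1)(W), (1,1)(W), (4,0)(W) are all W)
(5,2): L (options (4,2)(W), (1,2)(W), (4,1)(W) are all W)
Every other cell has at least one move into one of the L cells above, so it is W.
L cells per row: a=0: 3, a=1: 3, a=2: 3, a=3: 3, a=4: 1, a=5: 3; total 16.

16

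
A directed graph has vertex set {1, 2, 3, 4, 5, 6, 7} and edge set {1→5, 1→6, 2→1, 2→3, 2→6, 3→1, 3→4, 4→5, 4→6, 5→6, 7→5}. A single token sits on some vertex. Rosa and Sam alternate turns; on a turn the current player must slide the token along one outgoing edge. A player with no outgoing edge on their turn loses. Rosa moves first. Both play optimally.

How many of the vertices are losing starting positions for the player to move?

Compute win/loss labels from the base case upward. A position with no move is L. Any other position is W if it can reach an L in one move, else L.
Every edge goes from a vertex to one that appears earlier in the order 6, 5, 4, 7, 1, 3, 2, so processing vertices in that order labels each vertex after all of its successors.
6: no outgoing edge → L
5: W (go to 6, an L position)
4: W (go to 6, an L position)
7: L (sole option 5(W) is W)
1: W (go to 6, an L position)
3: L (options 1(W), 4(W) are all W)
2: W (go to 3, an L position)
The L vertices are 3, 6, 7; that is 3 in all.

3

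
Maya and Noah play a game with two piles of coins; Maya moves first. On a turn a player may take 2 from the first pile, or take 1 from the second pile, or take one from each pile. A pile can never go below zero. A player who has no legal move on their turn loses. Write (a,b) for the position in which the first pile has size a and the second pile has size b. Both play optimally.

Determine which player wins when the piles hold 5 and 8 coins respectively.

Maya wins.

Label each position W (a win for the player to move) or L (a loss). A position with no legal move is L; any other position is W exactly when some move reaches an L, and L when every move reaches a W.
No move ever increases a pile, so every position that can arise here has a ≤ 5 and b ≤ 8; it is enough to label the cells with 0 ≤ a ≤ 5 and 0 ≤ b ≤ 8.
Every move lowers a or b (never raises either), so fill the grid row by row in increasing a, and left to right within a row: each cell's successors are then already labelled.
      b=0  b=1  b=2  b=3  b=4  b=5  b=6  b=7  b=8
a=0:    L    W    L    W    L    W    L    W    L
a=1:    L    W    L    W    L    W    L    W    L
a=2:    W    W    W    W    W    W    W    W    W
a=3:    W    L    W    L    W    L    W    L    W
a=4:    L    W    W    L    W    L    W    L    W
a=5:    L    W    L    W    W    W    W    W    W
Cells with no legal move (terminal, hence L): (0,0), (1,0).
The remaining L cells, each justified by listing all of its moves:
(0,2): only reaches (0,1)(W), which is W → L
(0,4): only reaches (0,3)(W), which is W → L
(0,6): only reaches (0,5)(W), which is W → L
(0,8): only reaches (0,7)(W), which is W → L
(1,2): only reaches (1,1)(W), (0,1)(W), all W → L
(1,4): only reaches (1,3)(W), (0,3)(W), all W → L
(1,6): only reaches (1,5)(W), (0,5)(W), all W → L
(1,8): only reaches (1,7)(W), (0,7)(W), all W → L
(3,1): only reaches (1,1)(W), (3,0)(W), (2,0)(W), all W → L
(3,3): only reaches (1,3)(W), (3,2)(W), (2,2)(W), all W → L
(3,5): only reaches (1,5)(W), (3,4)(W), (2,4)(W), all W → L
(3,7): only reaches (1,7)(W), (3,6)(W), (2,6)(W), all W → L
(4,0): only reaches (2,0)(W), which is W → L
(4,3): only reaches (2,3)(W), (4,2)(W), (3,2)(W), all W → L
(4,5): only reaches (2,5)(W), (4,4)(W), (3,4)(W), all W → L
(4,7): only reaches (2,7)(W), (4,6)(W), (3,6)(W), all W → L
(5,0): only reaches (3,0)(W), which is W → L
(5,2): only reaches (3,2)(W), (5,1)(W), (4,1)(W), all W → L
Every other cell has at least one move into one of the L cells above, so it is W.
From (5,8) Maya can move to (4,7), reaching an L position.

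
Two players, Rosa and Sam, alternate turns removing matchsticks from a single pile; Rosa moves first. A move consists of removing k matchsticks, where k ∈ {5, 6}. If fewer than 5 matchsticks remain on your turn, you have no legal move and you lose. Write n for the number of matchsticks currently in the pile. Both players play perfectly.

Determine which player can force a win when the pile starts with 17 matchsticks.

Build the W/L table. Terminal = L. A non-terminal position is W if it has a move to some L; otherwise it is L.
n=0: no move → L
n=1: no move → L
n=2: no move → L
n=3: no move → L
n=4: no move → L
n=5: reaches L-position 0 → W
n=6: reaches L-position 1 → W
n=7: reaches L-position 2 → W
n=8: reaches L-position 3 → W
n=9: reaches L-position 4 → W
n=10: reaches L-position 4 → W
n=11: only reaches 6(W), 5(W), all W → L
n=12: only reaches 7(W), 6(W), all W → L
n=13: only reaches 8(W), 7(W), all W → L
n=14: only reaches 9(W), 8(W), all W → L
n=15: only reaches 10(W), 9(W), all W → L
n=16: reaches L-position 11 → W
n=17: reaches L-position 12 → W
From 17 Rosa can remove 5, leaving 12, reaching an L position.

Rosa wins.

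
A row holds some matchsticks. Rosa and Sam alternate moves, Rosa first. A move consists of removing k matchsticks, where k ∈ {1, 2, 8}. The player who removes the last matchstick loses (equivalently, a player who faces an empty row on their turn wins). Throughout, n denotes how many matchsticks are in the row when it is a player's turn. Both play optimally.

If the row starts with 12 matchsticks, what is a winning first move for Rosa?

Remove 2, leaving 10.

Use the standard recursion: the mover wins at a terminal position; elsewhere, the mover wins exactly when some move hands the opponent an L position.
n=0: no move; the opponent has just taken the last matchstick and therefore loses → W
n=1: L (sole option 0(W) is W)
n=2: W (go to 1, an L position)
n=3: W (go to 1, an L position)
n=4: L (options 3(W), 2(W) are all W)
n=5: W (go to 4, an L position)
n=6: W (go to 4, an L position)
n=7: L (options 6(W), 5(W) are all W)
n=8: W (go to 7, an L position)
n=9: W (go to 7, an L position)
n=10: L (options 9(W), 8(W), 2(W) are all W)
n=11: W (go to 10, an L position)
n=12: W (go to 10, an L position)
From 12, the L positions reachable in one move are: 10, 4. Any move reaching one of these is winning.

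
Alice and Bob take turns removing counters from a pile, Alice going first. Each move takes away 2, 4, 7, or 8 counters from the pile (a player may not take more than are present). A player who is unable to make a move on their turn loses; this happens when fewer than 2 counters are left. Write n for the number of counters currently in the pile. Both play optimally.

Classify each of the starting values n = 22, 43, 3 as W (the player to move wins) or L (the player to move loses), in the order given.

22: L, 43: W, 3: W

Positions with no move are L. A position that does have a move is losing for the player to move precisely when every available move leads to a winning position for the opponent. Fill in the labels:
n=0: no move → L
n=1: no move → L
n=2: →0(L), so W
n=3: →1(L), so W
n=4: →0(L), so W
n=5: →1(L), so W
n=6: →4(W), 2(W) — all W, so L
n=7: →0(L), so W
n=8: →6(L), so W
n=9: →1(L), so W
n=10: →6(L), so W
n=11: →9(W), 7(W), 4(W), 3(W) — all W, so L
n=12: →10(W), 8(W), 5(W), 4(W) — all W, so L
n=13: →11(L), so W
n=14: →12(L), so W
n=15: →11(L), so W
n=16: →12(L), so W
n=17: →15(W), 13(W), 10(W), 9(W) — all W, so L
n=18: →11(L), so W
n=19: →17(L), so W
n=20: →12(L), so W
n=21: →17(L), so W
n=22: →20(W), 18(W), 15(W), 14(W) — all W, so L
n=23: →21(W), 19(W), 16(W), 15(W) — all W, so L
n=24: →22(L), so W
n=25: →23(L), so W
n=26: →22(L), so W
n=27: →23(L), so W
n=28: →26(W), 24(W), 21(W), 20(W) — all W, so L
n=29: →22(L), so W
n=30: →28(L), so W
n=31: →23(L), so W
n=32: →28(L), so W
n=33: →31(W), 29(W), 26(W), 25(W) — all W, so L
n=34: →32(W), 30(W), 27(W), 26(W) — all W, so L
n=35: →33(L), so W
n=36: →34(L), so W
n=37: →33(L), so W
n=38: →34(L), so W
n=39: →37(W), 35(W), 32(W), 31(W) — all W, so L
n=40: →33(L), so W
n=41: →39(L), so W
n=42: →34(L), so W
n=43: →39(L), so W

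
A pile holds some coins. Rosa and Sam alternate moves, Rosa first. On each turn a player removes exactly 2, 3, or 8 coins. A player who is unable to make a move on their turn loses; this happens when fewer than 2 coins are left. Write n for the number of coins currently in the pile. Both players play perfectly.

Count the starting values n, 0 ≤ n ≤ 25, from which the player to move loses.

Label each position W (a win for the player to move) or L (a loss). A position with no legal move is L; any other position is W exactly when some move reaches an L, and L when every move reaches a W.
n=0: no move → L
n=1: no move → L
n=2: can move to 0, which is L ⇒ W
n=3: can move to 1, which is L ⇒ W
n=4: can move to 1, which is L ⇒ W
n=5: moves to 3(W), 2(W); every one is W ⇒ L
n=6: moves to 4(W), 3(W); every one is W ⇒ L
n=7: can move to 5, which is L ⇒ W
n=8: can move to 6, which is L ⇒ W
n=9: can move to 6, which is L ⇒ W
n=10: moves to 8(W), 7(W), 2(W); every one is W ⇒ L
n=11: moves to 9(W), 8(W), 3(W); every one is W ⇒ L
n=12: can move to 10, which is L ⇒ W
n=13: can move to 11, which is L ⇒ W
n=14: can move to 11, which is L ⇒ W
n=15: moves to 13(W), 12(W), 7(W); every one is W ⇒ L
n=16: moves to 14(W), 13(W), 8(W); every one is W ⇒ L
n=17: can move to 15, which is L ⇒ W
n=18: can move to 16, which is L ⇒ W
n=19: can move to 16, which is L ⇒ W
n=20: moves to 18(W), 17(W), 12(W); every one is W ⇒ L
n=21: moves to 19(W), 18(W), 13(W); every one is W ⇒ L
n=22: can move to 20, which is L ⇒ W
n=23: can move to 21, which is L ⇒ W
n=24: can move to 21, which is L ⇒ W
n=25: moves to 23(W), 22(W), 17(W); every one is W ⇒ L
L entries with 0 ≤ n ≤ 25: n = 0, 1, 5, 6, 10, 11, 15, 16, 20, 21, 25; that makes 11.

11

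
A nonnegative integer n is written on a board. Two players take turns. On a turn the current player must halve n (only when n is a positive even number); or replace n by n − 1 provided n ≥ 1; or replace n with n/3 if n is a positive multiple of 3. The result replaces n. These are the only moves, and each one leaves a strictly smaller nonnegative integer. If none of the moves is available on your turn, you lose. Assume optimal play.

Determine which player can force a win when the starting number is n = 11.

Work bottom-up. With no move the player to move loses. Otherwise the position is W if at least one move leads to an L position for the opponent, and L if every move leads to a W.
n=0: no move → L
n=1: →0(L), so W
n=2: →1(W) only, which is W, so L
n=3: →2(L), so W
n=4: →2(L), so W
n=5: →4(W) only, which is W, so L
n=6: →2(L), so W
n=7: →6(W) only, which is W, so L
n=8: →7(L), so W
n=9: →3(W), 8(W) — all W, so L
n=10: →5(L), so W
n=11: →10(W) only, which is W, so L
Every move from 11 reaches a W position, so the mover loses.

The second player wins.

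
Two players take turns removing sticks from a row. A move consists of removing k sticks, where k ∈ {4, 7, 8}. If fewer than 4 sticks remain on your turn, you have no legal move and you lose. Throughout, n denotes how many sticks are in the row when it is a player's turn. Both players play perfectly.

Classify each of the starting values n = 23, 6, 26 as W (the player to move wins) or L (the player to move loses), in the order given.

Label each position W (a win for the player to move) or L (a loss). A position with no legal move is L; any other position is W exactly when some move reaches an L, and L when every move reaches a W.
n=0: no move → L
n=1: no move → L
n=2: no move → L
n=3: no move → L
n=4: reaches L-position 0 → W
n=5: reaches L-position 1 → W
n=6: reaches L-position 2 → W
n=7: reaches L-position 3 → W
n=8: reaches L-position 1 → W
n=9: reaches L-position 2 → W
n=10: reaches L-position 3 → W
n=11: reaches L-position 3 → W
n=12: only reaches 8(W), 5(W), 4(W), all W → L
n=13: only reaches 9(W), 6(W), 5(W), all W → L
n=14: only reaches 10(W), 7(W), 6(W), all W → L
n=15: only reaches 11(W), 8(W), 7(W), all W → L
n=16: reaches L-position 12 → W
n=17: reaches L-position 13 → W
n=18: reaches L-position 14 → W
n=19: reaches L-position 15 → W
n=20: reaches L-position 13 → W
n=21: reaches L-position 14 → W
n=22: reaches L-position 15 → W
n=23: reaches L-position 15 → W
n=24: only reaches 20(W), 17(W), 16(W), all W → L
n=25: only reaches 21(W), 18(W), 17(W), all W → L
n=26: only reaches 22(W), 19(W), 18(W), all W → L

23: W, 6: W, 26: L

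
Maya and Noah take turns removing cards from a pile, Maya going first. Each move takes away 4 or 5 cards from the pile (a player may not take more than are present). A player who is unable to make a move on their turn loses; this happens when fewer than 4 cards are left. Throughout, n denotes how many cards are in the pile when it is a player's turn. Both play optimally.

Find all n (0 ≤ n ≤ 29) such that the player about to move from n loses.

Build the W/L table. Terminal = L. A non-terminal position is W if it has a move to some L; otherwise it is L.
n=0: no move → L
n=1: no move → L
n=2: no move → L
n=3: no move → L
n=4: →0(L), so W
n=5: →1(L), so W
n=6: →2(L), so W
n=7: →3(L), so W
n=8: →3(L), so W
n=9: →5(W), 4(W) — all W, so L
n=10: →6(W), 5(W) — all W, so L
n=11: →7(W), 6(W) — all W, so L
n=12: →8(W), 7(W) — all W, so L
n=13: →9(L), so W
n=14: →10(L), so W
n=15: →11(L), so W
n=16: →12(L), so W
n=17: →12(L), so W
n=18: →14(W), 13(W) — all W, so L
n=19: →15(W), 14(W) — all W, so L
n=20: →16(W), 15(W) — all W, so L
n=21: →17(W), 16(W) — all W, so L
n=22: →18(L), so W
n=23: →19(L), so W
n=24: →20(L), so W
n=25: →21(L), so W
n=26: →21(L), so W
n=27: →23(W), 22(W) — all W, so L
n=28: →24(W), 23(W) — all W, so L
n=29: →25(W), 24(W) — all W, so L
Reading off the rows marked L gives the requested list; there are 15 such values of n.

0, 1, 2, 3, 9, 10, 11, 12, 18, 19, 20, 21, 27, 28, 29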